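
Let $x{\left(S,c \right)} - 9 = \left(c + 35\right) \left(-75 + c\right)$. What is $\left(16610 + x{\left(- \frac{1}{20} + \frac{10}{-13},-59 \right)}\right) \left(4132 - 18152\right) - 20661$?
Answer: $-278107361$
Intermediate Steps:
$x{\left(S,c \right)} = 9 + \left(-75 + c\right) \left(35 + c\right)$ ($x{\left(S,c \right)} = 9 + \left(c + 35\right) \left(-75 + c\right) = 9 + \left(35 + c\right) \left(-75 + c\right) = 9 + \left(-75 + c\right) \left(35 + c\right)$)
$\left(16610 + x{\left(- \frac{1}{20} + \frac{10}{-13},-59 \right)}\right) \left(4132 - 18152\right) - 20661 = \left(16610 - \left(256 - 3481\right)\right) \left(4132 - 18152\right) - 20661 = \left(16610 + \left(-2616 + 3481 + 2360\right)\right) \left(-14020\right) - 20661 = \left(16610 + 3225\right) \left(-14020\right) - 20661 = 19835 \left(-14020\right) - 20661 = -278086700 - 20661 = -278107361$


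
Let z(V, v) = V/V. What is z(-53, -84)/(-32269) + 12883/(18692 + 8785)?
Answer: 415694050/886655313 ≈ 0.46883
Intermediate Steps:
z(V, v) = 1
z(-53, -84)/(-32269) + 12883/(18692 + 8785) = 1/(-32269) + 12883/(18692 + 8785) = 1*(-1/32269) + 12883/27477 = -1/32269 + 12883*(1/27477) = -1/32269 + 12883/27477 = 415694050/886655313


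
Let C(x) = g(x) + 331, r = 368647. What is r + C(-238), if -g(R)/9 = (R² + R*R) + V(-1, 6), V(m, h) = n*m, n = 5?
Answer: -650569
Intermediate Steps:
V(m, h) = 5*m
g(R) = 45 - 18*R² (g(R) = -9*((R² + R*R) + 5*(-1)) = -9*((R² + R²) - 5) = -9*(2*R² - 5) = -9*(-5 + 2*R²) = 45 - 18*R²)
C(x) = 376 - 18*x² (C(x) = (45 - 18*x²) + 331 = 376 - 18*x²)
r + C(-238) = 368647 + (376 - 18*(-238)²) = 368647 + (376 - 18*56644) = 368647 + (376 - 1019592) = 368647 - 1019216 = -650569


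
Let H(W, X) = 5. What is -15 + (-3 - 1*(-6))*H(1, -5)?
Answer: 0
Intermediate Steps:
-15 + (-3 - 1*(-6))*H(1, -5) = -15 + (-3 - 1*(-6))*5 = -15 + (-3 + 6)*5 = -15 + 3*5 = -15 + 15 = 0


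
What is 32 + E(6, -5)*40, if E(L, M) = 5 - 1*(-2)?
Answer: 312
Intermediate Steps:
E(L, M) = 7 (E(L, M) = 5 + 2 = 7)
32 + E(6, -5)*40 = 32 + 7*40 = 32 + 280 = 312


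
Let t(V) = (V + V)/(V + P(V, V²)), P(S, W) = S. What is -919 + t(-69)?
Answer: -918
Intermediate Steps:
t(V) = 1 (t(V) = (V + V)/(V + V) = (2*V)/((2*V)) = (2*V)*(1/(2*V)) = 1)
-919 + t(-69) = -919 + 1 = -918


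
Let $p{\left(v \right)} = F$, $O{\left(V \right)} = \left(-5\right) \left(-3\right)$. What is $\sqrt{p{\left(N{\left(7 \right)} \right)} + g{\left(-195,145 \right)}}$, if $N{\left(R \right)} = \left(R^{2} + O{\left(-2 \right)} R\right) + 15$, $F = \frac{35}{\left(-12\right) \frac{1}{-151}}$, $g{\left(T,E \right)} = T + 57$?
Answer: $\frac{\sqrt{10887}}{6} \approx 17.39$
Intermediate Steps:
$O{\left(V \right)} = 15$
$g{\left(T,E \right)} = 57 + T$
$F = \frac{5285}{12}$ ($F = \frac{35}{\left(-12\right) \left(- \frac{1}{151}\right)} = \frac{35}{\frac{12}{151}} = 35 \cdot \frac{151}{12} = \frac{5285}{12} \approx 440.42$)
$N{\left(R \right)} = 15 + R^{2} + 15 R$ ($N{\left(R \right)} = \left(R^{2} + 15 R\right) + 15 = 15 + R^{2} + 15 R$)
$p{\left(v \right)} = \frac{5285}{12}$
$\sqrt{p{\left(N{\left(7 \right)} \right)} + g{\left(-195,145 \right)}} = \sqrt{\frac{5285}{12} + \left(57 - 195\right)} = \sqrt{\frac{5285}{12} - 138} = \sqrt{\frac{3629}{12}} = \frac{\sqrt{10887}}{6}$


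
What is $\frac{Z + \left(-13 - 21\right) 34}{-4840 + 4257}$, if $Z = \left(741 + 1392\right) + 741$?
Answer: $- \frac{1718}{583} \approx -2.9468$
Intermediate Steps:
$Z = 2874$ ($Z = 2133 + 741 = 2874$)
$\frac{Z + \left(-13 - 21\right) 34}{-4840 + 4257} = \frac{2874 + \left(-13 - 21\right) 34}{-4840 + 4257} = \frac{2874 - 1156}{-583} = \left(2874 - 1156\right) \left(- \frac{1}{583}\right) = 1718 \left(- \frac{1}{583}\right) = - \frac{1718}{583}$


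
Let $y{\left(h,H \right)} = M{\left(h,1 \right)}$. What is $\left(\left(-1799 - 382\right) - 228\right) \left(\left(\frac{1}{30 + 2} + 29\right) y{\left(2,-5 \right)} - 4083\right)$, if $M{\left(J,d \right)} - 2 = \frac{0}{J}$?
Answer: $\frac{155137191}{16} \approx 9.6961 \cdot 10^{6}$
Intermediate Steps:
$M{\left(J,d \right)} = 2$ ($M{\left(J,d \right)} = 2 + \frac{0}{J} = 2 + 0 = 2$)
$y{\left(h,H \right)} = 2$
$\left(\left(-1799 - 382\right) - 228\right) \left(\left(\frac{1}{30 + 2} + 29\right) y{\left(2,-5 \right)} - 4083\right) = \left(\left(-1799 - 382\right) - 228\right) \left(\left(\frac{1}{30 + 2} + 29\right) 2 - 4083\right) = \left(\left(-1799 - 382\right) - 228\right) \left(\left(\frac{1}{32} + 29\right) 2 - 4083\right) = \left(-2181 - 228\right) \left(\left(\frac{1}{32} + 29\right) 2 - 4083\right) = - 2409 \left(\frac{929}{32} \cdot 2 - 4083\right) = - 2409 \left(\frac{929}{16} - 4083\right) = \left(-2409\right) \left(- \frac{64399}{16}\right) = \frac{155137191}{16}$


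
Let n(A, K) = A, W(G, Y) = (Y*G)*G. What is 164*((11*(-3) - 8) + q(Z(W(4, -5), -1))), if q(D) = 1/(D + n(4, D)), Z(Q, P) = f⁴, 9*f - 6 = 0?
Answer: -568219/85 ≈ -6684.9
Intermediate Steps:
f = ⅔ (f = ⅔ + (⅑)*0 = ⅔ + 0 = ⅔ ≈ 0.66667)
W(G, Y) = Y*G² (W(G, Y) = (G*Y)*G = Y*G²)
Z(Q, P) = 16/81 (Z(Q, P) = (⅔)⁴ = 16/81)
q(D) = 1/(4 + D) (q(D) = 1/(D + 4) = 1/(4 + D))
164*((11*(-3) - 8) + q(Z(W(4, -5), -1))) = 164*((11*(-3) - 8) + 1/(4 + 16/81)) = 164*((-33 - 8) + 1/(340/81)) = 164*(-41 + 81/340) = 164*(-13859/340) = -568219/85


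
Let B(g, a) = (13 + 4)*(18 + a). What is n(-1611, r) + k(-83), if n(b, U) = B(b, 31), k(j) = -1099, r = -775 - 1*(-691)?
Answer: -266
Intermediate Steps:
r = -84 (r = -775 + 691 = -84)
B(g, a) = 306 + 17*a (B(g, a) = 17*(18 + a) = 306 + 17*a)
n(b, U) = 833 (n(b, U) = 306 + 17*31 = 306 + 527 = 833)
n(-1611, r) + k(-83) = 833 - 1099 = -266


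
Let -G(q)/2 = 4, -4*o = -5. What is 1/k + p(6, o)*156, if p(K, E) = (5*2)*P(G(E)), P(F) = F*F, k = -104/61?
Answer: 10383299/104 ≈ 99839.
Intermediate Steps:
o = 5/4 (o = -¼*(-5) = 5/4 ≈ 1.2500)
G(q) = -8 (G(q) = -2*4 = -8)
k = -104/61 (k = -104*1/61 = -104/61 ≈ -1.7049)
P(F) = F²
p(K, E) = 640 (p(K, E) = (5*2)*(-8)² = 10*64 = 640)
1/k + p(6, o)*156 = 1/(-104/61) + 640*156 = -61/104 + 99840 = 10383299/104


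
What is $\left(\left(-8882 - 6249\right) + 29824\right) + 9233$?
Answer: $23926$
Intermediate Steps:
$\left(\left(-8882 - 6249\right) + 29824\right) + 9233 = \left(-15131 + 29824\right) + 9233 = 14693 + 9233 = 23926$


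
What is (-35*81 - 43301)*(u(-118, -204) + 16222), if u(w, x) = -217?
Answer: -738406680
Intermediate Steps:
(-35*81 - 43301)*(u(-118, -204) + 16222) = (-35*81 - 43301)*(-217 + 16222) = (-2835 - 43301)*16005 = -46136*16005 = -738406680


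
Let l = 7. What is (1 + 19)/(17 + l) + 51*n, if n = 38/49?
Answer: 11873/294 ≈ 40.384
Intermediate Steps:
n = 38/49 (n = 38*(1/49) = 38/49 ≈ 0.77551)
(1 + 19)/(17 + l) + 51*n = (1 + 19)/(17 + 7) + 51*(38/49) = 20/24 + 1938/49 = 20*(1/24) + 1938/49 = ⅚ + 1938/49 = 11873/294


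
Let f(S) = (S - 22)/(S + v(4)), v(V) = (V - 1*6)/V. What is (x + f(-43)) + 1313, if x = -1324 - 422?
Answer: -37541/87 ≈ -431.51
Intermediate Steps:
x = -1746
v(V) = (-6 + V)/V (v(V) = (V - 6)/V = (-6 + V)/V)
f(S) = (-22 + S)/(-½ + S) (f(S) = (S - 22)/(S + (-6 + 4)/4) = (-22 + S)/(S + (¼)*(-2)) = (-22 + S)/(S - ½) = (-22 + S)/(-½ + S))
(x + f(-43)) + 1313 = (-1746 + 2*(-22 - 43)/(-1 + 2*(-43))) + 1313 = (-1746 + 2*(-65)/(-1 - 86)) + 1313 = (-1746 + 2*(-65)/(-87)) + 1313 = (-1746 + 2*(-1/87)*(-65)) + 1313 = (-1746 + 130/87) + 1313 = -151772/87 + 1313 = -37541/87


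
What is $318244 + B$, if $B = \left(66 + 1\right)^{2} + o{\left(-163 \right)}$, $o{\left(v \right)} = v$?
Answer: $322570$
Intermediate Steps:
$B = 4326$ ($B = \left(66 + 1\right)^{2} - 163 = 67^{2} - 163 = 4489 - 163 = 4326$)
$318244 + B = 318244 + 4326 = 322570$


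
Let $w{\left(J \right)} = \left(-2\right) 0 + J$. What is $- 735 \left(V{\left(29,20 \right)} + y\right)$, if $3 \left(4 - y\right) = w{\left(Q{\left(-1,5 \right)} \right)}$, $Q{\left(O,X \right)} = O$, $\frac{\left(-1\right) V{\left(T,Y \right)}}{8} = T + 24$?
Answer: $308455$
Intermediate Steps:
$V{\left(T,Y \right)} = -192 - 8 T$ ($V{\left(T,Y \right)} = - 8 \left(T + 24\right) = - 8 \left(24 + T\right) = -192 - 8 T$)
$w{\left(J \right)} = J$ ($w{\left(J \right)} = 0 + J = J$)
$y = \frac{13}{3}$ ($y = 4 - - \frac{1}{3} = 4 + \frac{1}{3} = \frac{13}{3} \approx 4.3333$)
$- 735 \left(V{\left(29,20 \right)} + y\right) = - 735 \left(\left(-192 - 232\right) + \frac{13}{3}\right) = - 735 \left(-424 + \frac{13}{3}\right) = \left(-735\right) \left(- \frac{1259}{3}\right) = 308455$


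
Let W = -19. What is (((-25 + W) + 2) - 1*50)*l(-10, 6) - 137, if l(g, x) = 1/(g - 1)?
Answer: -1415/11 ≈ -128.64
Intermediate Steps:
l(g, x) = 1/(-1 + g)
(((-25 + W) + 2) - 1*50)*l(-10, 6) - 137 = (((-25 - 19) + 2) - 1*50)/(-1 - 10) - 137 = ((-44 + 2) - 50)/(-11) - 137 = (-42 - 50)*(-1/11) - 137 = -92*(-1/11) - 137 = 92/11 - 137 = -1415/11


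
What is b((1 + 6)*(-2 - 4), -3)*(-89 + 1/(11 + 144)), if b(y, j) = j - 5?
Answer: 110352/155 ≈ 711.95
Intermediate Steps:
b(y, j) = -5 + j
b((1 + 6)*(-2 - 4), -3)*(-89 + 1/(11 + 144)) = (-5 - 3)*(-89 + 1/(11 + 144)) = -8*(-89 + 1/155) = -8*(-13794/155) = 110352/155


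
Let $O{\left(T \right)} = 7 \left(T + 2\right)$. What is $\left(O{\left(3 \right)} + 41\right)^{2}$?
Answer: $5776$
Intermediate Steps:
$O{\left(T \right)} = 14 + 7 T$ ($O{\left(T \right)} = 7 \left(2 + T\right) = 14 + 7 T$)
$\left(O{\left(3 \right)} + 41\right)^{2} = \left(\left(14 + 7 \cdot 3\right) + 41\right)^{2} = \left(\left(14 + 21\right) + 41\right)^{2} = \left(35 + 41\right)^{2} = 76^{2} = 5776$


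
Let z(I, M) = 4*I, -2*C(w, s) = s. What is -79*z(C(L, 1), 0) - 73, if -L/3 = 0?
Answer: 85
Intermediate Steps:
L = 0 (L = -3*0 = 0)
C(w, s) = -s/2
-79*z(C(L, 1), 0) - 73 = -316*(-½*1) - 73 = -316*(-1)/2 - 73 = -79*(-2) - 73 = 158 - 73 = 85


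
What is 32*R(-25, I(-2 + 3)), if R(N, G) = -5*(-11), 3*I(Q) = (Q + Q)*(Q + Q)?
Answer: 1760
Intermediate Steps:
I(Q) = 4*Q²/3 (I(Q) = ((Q + Q)*(Q + Q))/3 = ((2*Q)*(2*Q))/3 = (4*Q²)/3 = 4*Q²/3)
R(N, G) = 55
32*R(-25, I(-2 + 3)) = 32*55 = 1760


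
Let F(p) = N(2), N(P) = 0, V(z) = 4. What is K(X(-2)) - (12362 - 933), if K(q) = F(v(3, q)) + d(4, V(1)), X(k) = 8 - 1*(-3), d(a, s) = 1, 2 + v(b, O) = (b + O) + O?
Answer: -11428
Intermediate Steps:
v(b, O) = -2 + b + 2*O (v(b, O) = -2 + ((b + O) + O) = -2 + ((O + b) + O) = -2 + (b + 2*O) = -2 + b + 2*O)
F(p) = 0
X(k) = 11 (X(k) = 8 + 3 = 11)
K(q) = 1 (K(q) = 0 + 1 = 1)
K(X(-2)) - (12362 - 933) = 1 - (12362 - 933) = 1 - 1*11429 = 1 - 11429 = -11428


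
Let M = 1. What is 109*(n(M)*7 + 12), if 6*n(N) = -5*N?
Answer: 4033/6 ≈ 672.17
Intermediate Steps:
n(N) = -5*N/6 (n(N) = (-5*N)/6 = -5*N/6)
109*(n(M)*7 + 12) = 109*(-⅚*1*7 + 12) = 109*(-⅚*7 + 12) = 109*(-35/6 + 12) = 109*(37/6) = 4033/6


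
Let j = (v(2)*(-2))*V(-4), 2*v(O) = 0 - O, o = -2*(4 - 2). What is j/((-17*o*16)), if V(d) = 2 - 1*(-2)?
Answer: 1/136 ≈ 0.0073529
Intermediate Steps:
o = -4 (o = -2*2 = -4)
V(d) = 4 (V(d) = 2 + 2 = 4)
v(O) = -O/2 (v(O) = (0 - O)/2 = (-O)/2 = -O/2)
j = 8 (j = (-½*2*(-2))*4 = -1*(-2)*4 = 2*4 = 8)
j/((-17*o*16)) = 8/((-17*(-4)*16)) = 8/((68*16)) = 8/1088 = 8*(1/1088) = 1/136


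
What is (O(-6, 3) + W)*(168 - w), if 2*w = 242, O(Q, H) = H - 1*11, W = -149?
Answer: -7379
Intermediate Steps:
O(Q, H) = -11 + H (O(Q, H) = H - 11 = -11 + H)
w = 121 (w = (½)*242 = 121)
(O(-6, 3) + W)*(168 - w) = ((-11 + 3) - 149)*(168 - 1*121) = (-8 - 149)*(168 - 121) = -157*47 = -7379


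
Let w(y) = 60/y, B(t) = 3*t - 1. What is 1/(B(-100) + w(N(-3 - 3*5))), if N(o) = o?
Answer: -3/913 ≈ -0.0032859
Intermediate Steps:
B(t) = -1 + 3*t
1/(B(-100) + w(N(-3 - 3*5))) = 1/((-1 + 3*(-100)) + 60/(-3 - 3*5)) = 1/((-1 - 300) + 60/(-3 - 15)) = 1/(-301 + 60/(-18)) = 1/(-301 + 60*(-1/18)) = 1/(-301 - 10/3) = 1/(-913/3) = -3/913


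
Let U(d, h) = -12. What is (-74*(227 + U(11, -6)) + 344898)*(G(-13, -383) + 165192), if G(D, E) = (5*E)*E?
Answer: 295640789356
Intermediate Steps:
G(D, E) = 5*E²
(-74*(227 + U(11, -6)) + 344898)*(G(-13, -383) + 165192) = (-74*(227 - 12) + 344898)*(5*(-383)² + 165192) = (-74*215 + 344898)*(5*146689 + 165192) = (-15910 + 344898)*(733445 + 165192) = 328988*898637 = 295640789356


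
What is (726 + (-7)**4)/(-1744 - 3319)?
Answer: -3127/5063 ≈ -0.61762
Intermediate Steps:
(726 + (-7)**4)/(-1744 - 3319) = (726 + 2401)/(-5063) = 3127*(-1/5063) = -3127/5063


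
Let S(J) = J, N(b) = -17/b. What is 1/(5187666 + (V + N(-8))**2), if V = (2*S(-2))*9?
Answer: 64/332084065 ≈ 1.9272e-7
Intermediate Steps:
V = -36 (V = (2*(-2))*9 = -4*9 = -36)
1/(5187666 + (V + N(-8))**2) = 1/(5187666 + (-36 - 17/(-8))**2) = 1/(5187666 + (-36 - 17*(-1/8))**2) = 1/(5187666 + (-36 + 17/8)**2) = 1/(5187666 + (-271/8)**2) = 1/(5187666 + 73441/64) = 1/(332084065/64) = 64/332084065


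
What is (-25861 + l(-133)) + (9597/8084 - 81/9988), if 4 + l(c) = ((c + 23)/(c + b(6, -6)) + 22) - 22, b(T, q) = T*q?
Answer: -22057349059437/852847853 ≈ -25863.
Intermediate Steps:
l(c) = -4 + (23 + c)/(-36 + c) (l(c) = -4 + (((c + 23)/(c + 6*(-6)) + 22) - 22) = -4 + (((23 + c)/(c - 36) + 22) - 22) = -4 + (((23 + c)/(-36 + c) + 22) - 22) = -4 + ((22 + (23 + c)/(-36 + c)) - 22) = -4 + (23 + c)/(-36 + c))
(-25861 + l(-133)) + (9597/8084 - 81/9988) = (-25861 + (167 - 3*(-133))/(-36 - 133)) + (9597/8084 - 81/9988) = (-25861 + (167 + 399)/(-169)) + (9597*(1/8084) - 81*1/9988) = (-25861 - 1/169*566) + (9597/8084 - 81/9988) = (-25861 - 566/169) + 5950002/5046437 = -4371075/169 + 5950002/5046437 = -22057349059437/852847853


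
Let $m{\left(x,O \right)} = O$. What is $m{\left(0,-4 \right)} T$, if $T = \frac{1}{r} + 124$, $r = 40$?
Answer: $- \frac{4961}{10} \approx -496.1$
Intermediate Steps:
$T = \frac{4961}{40}$ ($T = \frac{1}{40} + 124 = \frac{4961}{40} \approx 124.03$)
$m{\left(0,-4 \right)} T = \left(-4\right) \frac{4961}{40} = - \frac{4961}{10}$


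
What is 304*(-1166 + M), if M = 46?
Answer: -340480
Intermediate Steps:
304*(-1166 + M) = 304*(-1166 + 46) = 304*(-1120) = -340480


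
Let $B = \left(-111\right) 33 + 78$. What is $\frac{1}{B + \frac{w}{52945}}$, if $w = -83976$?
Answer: $- \frac{52945}{189891801} \approx -0.00027882$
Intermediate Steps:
$B = -3585$ ($B = -3663 + 78 = -3585$)
$\frac{1}{B + \frac{w}{52945}} = \frac{1}{-3585 - \frac{83976}{52945}} = \frac{1}{- \frac{189891801}{52945}} = - \frac{52945}{189891801}$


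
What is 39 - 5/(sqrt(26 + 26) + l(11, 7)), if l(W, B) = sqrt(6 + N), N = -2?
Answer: 941/24 - 5*sqrt(13)/24 ≈ 38.457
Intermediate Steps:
l(W, B) = 2 (l(W, B) = sqrt(6 - 2) = sqrt(4) = 2)
39 - 5/(sqrt(26 + 26) + l(11, 7)) = 39 - 5/(sqrt(26 + 26) + 2) = 39 - 5/(sqrt(52) + 2) = 39 - 5/(2*sqrt(13) + 2) = 39 - 5/(2 + 2*sqrt(13))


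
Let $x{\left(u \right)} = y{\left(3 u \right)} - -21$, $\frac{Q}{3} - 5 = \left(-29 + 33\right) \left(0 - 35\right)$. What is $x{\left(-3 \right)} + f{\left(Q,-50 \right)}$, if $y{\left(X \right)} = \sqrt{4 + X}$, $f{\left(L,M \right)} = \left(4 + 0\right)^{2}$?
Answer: $37 + i \sqrt{5} \approx 37.0 + 2.2361 i$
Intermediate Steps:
$Q = -405$ ($Q = 15 + 3 \left(-29 + 33\right) \left(0 - 35\right) = 15 + 3 \cdot 4 \left(-35\right) = 15 + 3 \left(-140\right) = 15 - 420 = -405$)
$f{\left(L,M \right)} = 16$ ($f{\left(L,M \right)} = 4^{2} = 16$)
$x{\left(u \right)} = 21 + \sqrt{4 + 3 u}$ ($x{\left(u \right)} = \sqrt{4 + 3 u} - -21 = \sqrt{4 + 3 u} + 21 = 21 + \sqrt{4 + 3 u}$)
$x{\left(-3 \right)} + f{\left(Q,-50 \right)} = \left(21 + \sqrt{4 + 3 \left(-3\right)}\right) + 16 = \left(21 + \sqrt{4 - 9}\right) + 16 = \left(21 + \sqrt{-5}\right) + 16 = \left(21 + i \sqrt{5}\right) + 16 = 37 + i \sqrt{5}$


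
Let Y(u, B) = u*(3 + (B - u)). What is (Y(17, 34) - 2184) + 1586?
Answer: -258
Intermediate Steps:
Y(u, B) = u*(3 + B - u)
(Y(17, 34) - 2184) + 1586 = (17*(3 + 34 - 1*17) - 2184) + 1586 = (17*(3 + 34 - 17) - 2184) + 1586 = (17*20 - 2184) + 1586 = (340 - 2184) + 1586 = -1844 + 1586 = -258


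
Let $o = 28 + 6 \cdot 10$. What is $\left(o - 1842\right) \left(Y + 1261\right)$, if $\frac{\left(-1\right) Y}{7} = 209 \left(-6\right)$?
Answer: $-17608406$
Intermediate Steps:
$Y = 8778$ ($Y = - 7 \cdot 209 \left(-6\right) = \left(-7\right) \left(-1254\right) = 8778$)
$o = 88$ ($o = 28 + 60 = 88$)
$\left(o - 1842\right) \left(Y + 1261\right) = \left(88 - 1842\right) \left(8778 + 1261\right) = \left(-1754\right) 10039 = -17608406$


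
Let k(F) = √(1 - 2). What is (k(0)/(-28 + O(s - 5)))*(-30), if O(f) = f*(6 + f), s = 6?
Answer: 10*I/7 ≈ 1.4286*I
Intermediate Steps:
k(F) = I (k(F) = √(-1) = I)
(k(0)/(-28 + O(s - 5)))*(-30) = (I/(-28 + (6 - 5)*(6 + (6 - 5))))*(-30) = (I/(-28 + 1*(6 + 1)))*(-30) = (I/(-28 + 1*7))*(-30) = (I/(-28 + 7))*(-30) = (I/(-21))*(-30) = (I*(-1/21))*(-30) = -I/21*(-30) = 10*I/7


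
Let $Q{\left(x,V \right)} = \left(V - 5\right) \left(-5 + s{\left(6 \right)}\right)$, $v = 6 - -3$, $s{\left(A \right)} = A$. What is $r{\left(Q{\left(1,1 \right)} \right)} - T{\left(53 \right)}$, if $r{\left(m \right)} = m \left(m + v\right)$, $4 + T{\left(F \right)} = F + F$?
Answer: $-122$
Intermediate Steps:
$v = 9$ ($v = 6 + 3 = 9$)
$T{\left(F \right)} = -4 + 2 F$ ($T{\left(F \right)} = -4 + \left(F + F\right) = -4 + 2 F$)
$Q{\left(x,V \right)} = -5 + V$ ($Q{\left(x,V \right)} = \left(V - 5\right) \left(-5 + 6\right) = \left(-5 + V\right) 1 = -5 + V$)
$r{\left(m \right)} = m \left(9 + m\right)$ ($r{\left(m \right)} = m \left(m + 9\right) = m \left(9 + m\right)$)
$r{\left(Q{\left(1,1 \right)} \right)} - T{\left(53 \right)} = \left(-5 + 1\right) \left(9 + \left(-5 + 1\right)\right) - \left(-4 + 2 \cdot 53\right) = - 4 \left(9 - 4\right) - \left(-4 + 106\right) = \left(-4\right) 5 - 102 = -20 - 102 = -122$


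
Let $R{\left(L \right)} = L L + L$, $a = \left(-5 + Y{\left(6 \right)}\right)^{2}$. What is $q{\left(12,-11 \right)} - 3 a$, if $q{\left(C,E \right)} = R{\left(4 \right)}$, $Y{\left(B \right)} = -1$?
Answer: $-88$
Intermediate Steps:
$a = 36$ ($a = \left(-5 - 1\right)^{2} = \left(-6\right)^{2} = 36$)
$R{\left(L \right)} = L + L^{2}$ ($R{\left(L \right)} = L^{2} + L = L + L^{2}$)
$q{\left(C,E \right)} = 20$ ($q{\left(C,E \right)} = 4 \left(1 + 4\right) = 4 \cdot 5 = 20$)
$q{\left(12,-11 \right)} - 3 a = 20 - 108 = -88$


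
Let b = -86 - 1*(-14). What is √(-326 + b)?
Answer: I*√398 ≈ 19.95*I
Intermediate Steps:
b = -72 (b = -86 + 14 = -72)
√(-326 + b) = √(-326 - 72) = √(-398) = I*√398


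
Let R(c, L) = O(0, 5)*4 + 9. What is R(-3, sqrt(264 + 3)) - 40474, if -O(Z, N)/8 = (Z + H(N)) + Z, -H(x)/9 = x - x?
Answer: -40465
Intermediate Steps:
H(x) = 0 (H(x) = -9*(x - x) = -9*0 = 0)
O(Z, N) = -16*Z (O(Z, N) = -8*((Z + 0) + Z) = -8*(Z + Z) = -16*Z)
R(c, L) = 9 (R(c, L) = -16*0*4 + 9 = 0*4 + 9 = 0 + 9 = 9)
R(-3, sqrt(264 + 3)) - 40474 = 9 - 40474 = -40465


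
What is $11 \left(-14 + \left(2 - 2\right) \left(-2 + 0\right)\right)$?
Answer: $-154$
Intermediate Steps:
$11 \left(-14 + \left(2 - 2\right) \left(-2 + 0\right)\right) = 11 \left(-14 + 0 \left(-2\right)\right) = 11 \left(-14 + 0\right) = 11 \left(-14\right) = -154$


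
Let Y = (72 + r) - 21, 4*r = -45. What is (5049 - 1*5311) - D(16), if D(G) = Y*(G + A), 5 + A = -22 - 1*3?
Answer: 589/2 ≈ 294.50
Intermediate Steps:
r = -45/4 (r = (¼)*(-45) = -45/4 ≈ -11.250)
Y = 159/4 (Y = (72 - 45/4) - 21 = 243/4 - 21 = 159/4 ≈ 39.750)
A = -30 (A = -5 + (-22 - 1*3) = -5 + (-22 - 3) = -5 - 25 = -30)
D(G) = -2385/2 + 159*G/4 (D(G) = 159*(G - 30)/4 = 159*(-30 + G)/4 = -2385/2 + 159*G/4)
(5049 - 1*5311) - D(16) = (5049 - 1*5311) - (-2385/2 + (159/4)*16) = (5049 - 5311) - (-2385/2 + 636) = -262 - 1*(-1113/2) = -262 + 1113/2 = 589/2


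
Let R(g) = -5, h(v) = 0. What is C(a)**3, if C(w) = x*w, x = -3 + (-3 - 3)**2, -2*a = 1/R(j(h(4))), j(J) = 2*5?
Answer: 35937/1000 ≈ 35.937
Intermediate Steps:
j(J) = 10
a = 1/10 (a = -1/2/(-5) = -1/2*(-1/5) = 1/10 ≈ 0.10000)
x = 33 (x = -3 + (-6)**2 = -3 + 36 = 33)
C(w) = 33*w
C(a)**3 = (33*(1/10))**3 = (33/10)**3 = 35937/1000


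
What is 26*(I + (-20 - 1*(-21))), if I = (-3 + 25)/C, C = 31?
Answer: 1378/31 ≈ 44.452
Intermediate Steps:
I = 22/31 (I = (-3 + 25)/31 = 22*(1/31) = 22/31 ≈ 0.70968)
26*(I + (-20 - 1*(-21))) = 26*(22/31 + (-20 - 1*(-21))) = 26*(22/31 + (-20 + 21)) = 26*(22/31 + 1) = 26*(53/31) = 1378/31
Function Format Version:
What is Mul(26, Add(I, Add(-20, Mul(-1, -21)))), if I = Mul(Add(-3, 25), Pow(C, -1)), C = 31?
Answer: Rational(1378, 31) ≈ 44.452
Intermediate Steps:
I = Rational(22, 31) (I = Mul(Add(-3, 25), Pow(31, -1)) = Mul(22, Rational(1, 31)) = Rational(22, 31) ≈ 0.70968)
Mul(26, Add(I, Add(-20, Mul(-1, -21)))) = Mul(26, Add(Rational(22, 31), Add(-20, Mul(-1, -21)))) = Mul(26, Add(Rational(22, 31), Add(-20, 21))) = Mul(26, Add(Rational(22, 31), 1)) = Mul(26, Rational(53, 31)) = Rational(1378, 31)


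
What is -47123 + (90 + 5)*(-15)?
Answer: -48548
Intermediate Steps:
-47123 + (90 + 5)*(-15) = -47123 + 95*(-15) = -47123 - 1425 = -48548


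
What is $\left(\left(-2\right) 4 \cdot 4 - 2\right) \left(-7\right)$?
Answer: $238$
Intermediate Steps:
$\left(\left(-2\right) 4 \cdot 4 - 2\right) \left(-7\right) = \left(\left(-8\right) 4 - 2\right) \left(-7\right) = \left(-32 - 2\right) \left(-7\right) = \left(-34\right) \left(-7\right) = 238$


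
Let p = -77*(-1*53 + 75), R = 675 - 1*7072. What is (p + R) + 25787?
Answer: 17696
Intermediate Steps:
R = -6397 (R = 675 - 7072 = -6397)
p = -1694 (p = -77*(-53 + 75) = -77*22 = -1694)
(p + R) + 25787 = (-1694 - 6397) + 25787 = -8091 + 25787 = 17696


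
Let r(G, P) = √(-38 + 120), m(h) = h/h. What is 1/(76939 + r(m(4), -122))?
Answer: 76939/5919609639 - √82/5919609639 ≈ 1.2996e-5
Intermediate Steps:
m(h) = 1
r(G, P) = √82
1/(76939 + r(m(4), -122)) = 1/(76939 + √82)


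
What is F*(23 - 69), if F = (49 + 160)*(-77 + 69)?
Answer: 76912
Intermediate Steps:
F = -1672 (F = 209*(-8) = -1672)
F*(23 - 69) = -1672*(23 - 69) = -1672*(-46) = 76912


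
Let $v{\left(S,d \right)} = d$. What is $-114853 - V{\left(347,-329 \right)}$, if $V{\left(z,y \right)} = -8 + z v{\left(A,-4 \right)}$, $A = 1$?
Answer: $-113457$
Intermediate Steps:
$V{\left(z,y \right)} = -8 - 4 z$ ($V{\left(z,y \right)} = -8 + z \left(-4\right) = -8 - 4 z$)
$-114853 - V{\left(347,-329 \right)} = -114853 - \left(-8 - 1388\right) = -114853 - -1396 = -114853 + 1396 = -113457$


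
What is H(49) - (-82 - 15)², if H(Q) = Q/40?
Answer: -376311/40 ≈ -9407.8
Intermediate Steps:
H(Q) = Q/40 (H(Q) = Q*(1/40) = Q/40)
H(49) - (-82 - 15)² = (1/40)*49 - (-82 - 15)² = 49/40 - 1*(-97)² = 49/40 - 1*9409 = 49/40 - 9409 = -376311/40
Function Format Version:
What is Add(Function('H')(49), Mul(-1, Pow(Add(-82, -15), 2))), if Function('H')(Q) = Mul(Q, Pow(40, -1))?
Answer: Rational(-376311, 40) ≈ -9407.8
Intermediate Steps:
Function('H')(Q) = Mul(Rational(1, 40), Q) (Function('H')(Q) = Mul(Q, Rational(1, 40)) = Mul(Rational(1, 40), Q))
Add(Function('H')(49), Mul(-1, Pow(Add(-82, -15), 2))) = Add(Mul(Rational(1, 40), 49), Mul(-1, Pow(Add(-82, -15), 2))) = Add(Rational(49, 40), Mul(-1, Pow(-97, 2))) = Add(Rational(49, 40), Mul(-1, 9409)) = Add(Rational(49, 40), -9409) = Rational(-376311, 40)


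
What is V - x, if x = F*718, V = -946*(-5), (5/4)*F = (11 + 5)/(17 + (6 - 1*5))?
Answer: 189874/45 ≈ 4219.4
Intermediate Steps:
F = 32/45 (F = 4*((11 + 5)/(17 + (6 - 1*5)))/5 = 4*(16/(17 + (6 - 5)))/5 = 4*(16/(17 + 1))/5 = 4*(16/18)/5 = 4*(16*(1/18))/5 = (⅘)*(8/9) = 32/45 ≈ 0.71111)
V = 4730
x = 22976/45 (x = (32/45)*718 = 22976/45 ≈ 510.58)
V - x = 4730 - 1*22976/45 = 4730 - 22976/45 = 189874/45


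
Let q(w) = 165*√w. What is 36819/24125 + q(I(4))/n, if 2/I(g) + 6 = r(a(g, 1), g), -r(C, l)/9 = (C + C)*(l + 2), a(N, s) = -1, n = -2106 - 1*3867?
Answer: 36819/24125 - 5*√51/9231 ≈ 1.5223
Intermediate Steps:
n = -5973 (n = -2106 - 3867 = -5973)
r(C, l) = -18*C*(2 + l) (r(C, l) = -9*(C + C)*(l + 2) = -9*2*C*(2 + l) = -18*C*(2 + l))
I(g) = 2/(30 + 18*g) (I(g) = 2/(-6 - 18*(-1)*(2 + g)) = 2/(-6 + (36 + 18*g)) = 2/(30 + 18*g))
36819/24125 + q(I(4))/n = 36819/24125 + (165*√(1/(3*(5 + 3*4))))/(-5973) = 36819*(1/24125) + (165*√(1/(3*(5 + 12))))*(-1/5973) = 36819/24125 + (165*√((⅓)/17))*(-1/5973) = 36819/24125 + (165*√((⅓)*(1/17)))*(-1/5973) = 36819/24125 + (165*√(1/51))*(-1/5973) = 36819/24125 + (165*(√51/51))*(-1/5973) = 36819/24125 + (55*√51/17)*(-1/5973) = 36819/24125 - 5*√51/9231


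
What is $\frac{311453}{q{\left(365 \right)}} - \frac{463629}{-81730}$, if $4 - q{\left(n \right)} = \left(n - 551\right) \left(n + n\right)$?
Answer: $\frac{4018566083}{504437560} \approx 7.9664$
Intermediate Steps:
$q{\left(n \right)} = 4 - 2 n \left(-551 + n\right)$ ($q{\left(n \right)} = 4 - \left(n - 551\right) \left(n + n\right) = 4 - \left(-551 + n\right) 2 n = 4 - 2 n \left(-551 + n\right)$)
$\frac{311453}{q{\left(365 \right)}} - \frac{463629}{-81730} = \frac{311453}{4 - 2 \cdot 365^{2} + 1102 \cdot 365} - \frac{463629}{-81730} = \frac{311453}{4 - 266450 + 402230} - - \frac{463629}{81730} = \frac{311453}{4 - 266450 + 402230} + \frac{463629}{81730} = \frac{311453}{135784} + \frac{463629}{81730} = \frac{4018566083}{504437560}$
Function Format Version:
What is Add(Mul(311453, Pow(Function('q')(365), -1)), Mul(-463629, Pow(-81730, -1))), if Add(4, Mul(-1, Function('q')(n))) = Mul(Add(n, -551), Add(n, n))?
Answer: Rational(4018566083, 504437560) ≈ 7.9664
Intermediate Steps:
Function('q')(n) = Add(4, Mul(-2, n, Add(-551, n))) (Function('q')(n) = Add(4, Mul(-1, Mul(Add(n, -551), Add(n, n)))) = Add(4, Mul(-1, Mul(Add(-551, n), Mul(2, n)))) = Add(4, Mul(-1, Mul(2, n, Add(-551, n)))) = Add(4, Mul(-2, n, Add(-551, n))))
Add(Mul(311453, Pow(Function('q')(365), -1)), Mul(-463629, Pow(-81730, -1))) = Add(Mul(311453, Pow(Add(4, Mul(-2, Pow(365, 2)), Mul(1102, 365)), -1)), Mul(-463629, Pow(-81730, -1))) = Add(Mul(311453, Pow(Add(4, Mul(-2, 133225), 402230), -1)), Mul(-463629, Rational(-1, 81730))) = Add(Mul(311453, Pow(Add(4, -266450, 402230), -1)), Rational(463629, 81730)) = Add(Mul(311453, Pow(135784, -1)), Rational(463629, 81730)) = Add(Mul(311453, Rational(1, 135784)), Rational(463629, 81730)) = Add(Rational(311453, 135784), Rational(463629, 81730)) = Rational(4018566083, 504437560)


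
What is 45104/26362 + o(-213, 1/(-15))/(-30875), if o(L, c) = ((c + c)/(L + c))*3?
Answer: 1112676174457/650327473250 ≈ 1.7109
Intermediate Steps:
o(L, c) = 6*c/(L + c) (o(L, c) = ((2*c)/(L + c))*3 = (2*c/(L + c))*3 = 6*c/(L + c))
45104/26362 + o(-213, 1/(-15))/(-30875) = 45104/26362 + (6/(-15*(-213 + 1/(-15))))/(-30875) = 45104*(1/26362) + (6*(-1/15)/(-213 - 1/15))*(-1/30875) = 22552/13181 + (6*(-1/15)/(-3196/15))*(-1/30875) = 22552/13181 + (6*(-1/15)*(-15/3196))*(-1/30875) = 22552/13181 + (3/1598)*(-1/30875) = 22552/13181 - 3/49338250 = 1112676174457/650327473250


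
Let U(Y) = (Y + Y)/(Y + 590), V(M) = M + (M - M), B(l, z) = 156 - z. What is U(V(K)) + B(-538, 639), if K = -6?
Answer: -70521/146 ≈ -483.02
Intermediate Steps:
V(M) = M (V(M) = M + 0 = M)
U(Y) = 2*Y/(590 + Y) (U(Y) = (2*Y)/(590 + Y) = 2*Y/(590 + Y))
U(V(K)) + B(-538, 639) = 2*(-6)/(590 - 6) + (156 - 1*639) = 2*(-6)/584 + (156 - 639) = 2*(-6)*(1/584) - 483 = -3/146 - 483 = -70521/146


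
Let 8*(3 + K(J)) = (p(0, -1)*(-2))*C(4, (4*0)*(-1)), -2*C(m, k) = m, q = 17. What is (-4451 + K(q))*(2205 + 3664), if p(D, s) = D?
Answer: -26140526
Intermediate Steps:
C(m, k) = -m/2
K(J) = -3 (K(J) = -3 + ((0*(-2))*(-½*4))/8 = -3 + (0*(-2))/8 = -3 + (⅛)*0 = -3 + 0 = -3)
(-4451 + K(q))*(2205 + 3664) = (-4451 - 3)*(2205 + 3664) = -4454*5869 = -26140526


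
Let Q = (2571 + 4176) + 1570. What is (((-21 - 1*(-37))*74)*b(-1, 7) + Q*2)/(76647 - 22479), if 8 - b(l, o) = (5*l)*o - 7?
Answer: 12639/9028 ≈ 1.4000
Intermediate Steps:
b(l, o) = 15 - 5*l*o (b(l, o) = 8 - ((5*l)*o - 7) = 8 - (5*l*o - 7) = 8 - (-7 + 5*l*o) = 8 + (7 - 5*l*o) = 15 - 5*l*o)
Q = 8317 (Q = 6747 + 1570 = 8317)
(((-21 - 1*(-37))*74)*b(-1, 7) + Q*2)/(76647 - 22479) = (((-21 - 1*(-37))*74)*(15 - 5*(-1)*7) + 8317*2)/(76647 - 22479) = (((-21 + 37)*74)*(15 + 35) + 16634)/54168 = ((16*74)*50 + 16634)*(1/54168) = (1184*50 + 16634)*(1/54168) = (59200 + 16634)*(1/54168) = 75834*(1/54168) = 12639/9028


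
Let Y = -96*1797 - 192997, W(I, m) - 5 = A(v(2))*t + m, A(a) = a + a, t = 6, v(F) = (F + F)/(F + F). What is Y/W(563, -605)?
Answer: 365509/588 ≈ 621.61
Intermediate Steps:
v(F) = 1 (v(F) = (2*F)/((2*F)) = (2*F)*(1/(2*F)) = 1)
A(a) = 2*a
W(I, m) = 17 + m (W(I, m) = 5 + ((2*1)*6 + m) = 5 + (2*6 + m) = 5 + (12 + m) = 17 + m)
Y = -365509 (Y = -172512 - 192997 = -365509)
Y/W(563, -605) = -365509/(17 - 605) = -365509/(-588) = -365509*(-1/588) = 365509/588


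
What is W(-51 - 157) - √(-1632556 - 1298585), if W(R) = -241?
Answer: -241 - I*√2931141 ≈ -241.0 - 1712.1*I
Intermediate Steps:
W(-51 - 157) - √(-1632556 - 1298585) = -241 - √(-1632556 - 1298585) = -241 - √(-2931141) = -241 - I*√2931141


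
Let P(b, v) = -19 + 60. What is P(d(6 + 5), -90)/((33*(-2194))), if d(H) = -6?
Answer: -41/72402 ≈ -0.00056628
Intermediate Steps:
P(b, v) = 41
P(d(6 + 5), -90)/((33*(-2194))) = 41/((33*(-2194))) = 41/(-72402) = 41*(-1/72402) = -41/72402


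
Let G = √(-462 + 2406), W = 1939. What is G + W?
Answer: 1939 + 18*√6 ≈ 1983.1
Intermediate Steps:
G = 18*√6 (G = √1944 = 18*√6 ≈ 44.091)
G + W = 18*√6 + 1939 = 1939 + 18*√6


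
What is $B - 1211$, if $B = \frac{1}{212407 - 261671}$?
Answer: $- \frac{59658705}{49264} \approx -1211.0$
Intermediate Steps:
$B = - \frac{1}{49264}$ ($B = \frac{1}{-49264} = - \frac{1}{49264} \approx -2.0299 \cdot 10^{-5}$)
$B - 1211 = - \frac{1}{49264} - 1211 = - \frac{59658705}{49264}$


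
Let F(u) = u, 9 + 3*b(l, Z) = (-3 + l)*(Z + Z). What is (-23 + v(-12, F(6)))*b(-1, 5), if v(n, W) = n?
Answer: 1715/3 ≈ 571.67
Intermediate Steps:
b(l, Z) = -3 + 2*Z*(-3 + l)/3 (b(l, Z) = -3 + ((-3 + l)*(Z + Z))/3 = -3 + ((-3 + l)*(2*Z))/3 = -3 + (2*Z*(-3 + l))/3 = -3 + 2*Z*(-3 + l)/3)
(-23 + v(-12, F(6)))*b(-1, 5) = (-23 - 12)*(-3 - 2*5 + (2/3)*5*(-1)) = -35*(-3 - 10 - 10/3) = -35*(-49/3) = 1715/3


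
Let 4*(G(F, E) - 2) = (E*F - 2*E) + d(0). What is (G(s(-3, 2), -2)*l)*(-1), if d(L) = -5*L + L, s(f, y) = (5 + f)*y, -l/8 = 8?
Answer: 64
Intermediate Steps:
l = -64 (l = -8*8 = -64)
s(f, y) = y*(5 + f)
d(L) = -4*L
G(F, E) = 2 - E/2 + E*F/4 (G(F, E) = 2 + ((E*F - 2*E) - 4*0)/4 = 2 + ((-2*E + E*F) + 0)/4 = 2 + (-2*E + E*F)/4 = 2 + (-E/2 + E*F/4) = 2 - E/2 + E*F/4)
(G(s(-3, 2), -2)*l)*(-1) = ((2 - 1/2*(-2) + (1/4)*(-2)*(2*(5 - 3)))*(-64))*(-1) = ((2 + 1 + (1/4)*(-2)*(2*2))*(-64))*(-1) = ((2 + 1 + (1/4)*(-2)*4)*(-64))*(-1) = ((2 + 1 - 2)*(-64))*(-1) = (1*(-64))*(-1) = -64*(-1) = 64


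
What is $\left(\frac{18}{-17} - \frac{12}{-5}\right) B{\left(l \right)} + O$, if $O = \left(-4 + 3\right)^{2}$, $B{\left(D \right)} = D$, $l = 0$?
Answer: $1$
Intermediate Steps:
$O = 1$ ($O = \left(-1\right)^{2} = 1$)
$\left(\frac{18}{-17} - \frac{12}{-5}\right) B{\left(l \right)} + O = \left(\frac{18}{-17} - \frac{12}{-5}\right) 0 + 1 = \left(18 \left(- \frac{1}{17}\right) - - \frac{12}{5}\right) 0 + 1 = \left(- \frac{18}{17} + \frac{12}{5}\right) 0 + 1 = \frac{114}{85} \cdot 0 + 1 = 0 + 1 = 1$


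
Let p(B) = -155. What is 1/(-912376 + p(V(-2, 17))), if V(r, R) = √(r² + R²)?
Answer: -1/912531 ≈ -1.0959e-6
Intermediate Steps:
V(r, R) = √(R² + r²)
1/(-912376 + p(V(-2, 17))) = 1/(-912376 - 155) = 1/(-912531) = -1/912531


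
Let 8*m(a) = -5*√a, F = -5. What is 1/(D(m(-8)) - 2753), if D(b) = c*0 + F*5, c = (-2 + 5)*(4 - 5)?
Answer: -1/2778 ≈ -0.00035997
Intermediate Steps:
m(a) = -5*√a/8 (m(a) = (-5*√a)/8 = -5*√a/8)
c = -3 (c = 3*(-1) = -3)
D(b) = -25 (D(b) = -3*0 - 5*5 = 0 - 25 = -25)
1/(D(m(-8)) - 2753) = 1/(-25 - 2753) = 1/(-2778) = -1/2778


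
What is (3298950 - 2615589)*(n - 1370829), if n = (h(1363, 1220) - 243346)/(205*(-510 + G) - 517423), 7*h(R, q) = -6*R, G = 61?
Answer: -47577652268332341/50789 ≈ -9.3677e+11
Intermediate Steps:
h(R, q) = -6*R/7 (h(R, q) = (-6*R)/7 = -6*R/7)
n = 427900/1066569 (n = (-6/7*1363 - 243346)/(205*(-510 + 61) - 517423) = (-8178/7 - 243346)/(205*(-449) - 517423) = -1711600/(7*(-92045 - 517423)) = -1711600/7/(-609468) = -1711600/7*(-1/609468) = 427900/1066569 ≈ 0.40119)
(3298950 - 2615589)*(n - 1370829) = (3298950 - 2615589)*(427900/1066569 - 1370829) = 683361*(-1462083287801/1066569) = -47577652268332341/50789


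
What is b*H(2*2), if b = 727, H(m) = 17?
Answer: 12359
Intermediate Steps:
b*H(2*2) = 727*17 = 12359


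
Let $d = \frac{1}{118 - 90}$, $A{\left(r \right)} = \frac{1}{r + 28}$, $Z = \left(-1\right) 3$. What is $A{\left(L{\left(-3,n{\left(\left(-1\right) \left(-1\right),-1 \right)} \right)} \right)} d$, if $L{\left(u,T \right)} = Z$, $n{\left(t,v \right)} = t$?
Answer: $\frac{1}{700} \approx 0.0014286$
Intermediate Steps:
$Z = -3$
$L{\left(u,T \right)} = -3$
$A{\left(r \right)} = \frac{1}{28 + r}$
$d = \frac{1}{28} \approx 0.035714$
$A{\left(L{\left(-3,n{\left(\left(-1\right) \left(-1\right),-1 \right)} \right)} \right)} d = \frac{1}{28 - 3} \cdot \frac{1}{28} = \frac{1}{25} \cdot \frac{1}{28} = \frac{1}{700}$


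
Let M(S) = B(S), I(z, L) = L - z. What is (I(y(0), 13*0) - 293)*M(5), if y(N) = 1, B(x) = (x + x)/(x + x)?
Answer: -294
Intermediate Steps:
B(x) = 1 (B(x) = (2*x)/((2*x)) = (2*x)*(1/(2*x)) = 1)
M(S) = 1
(I(y(0), 13*0) - 293)*M(5) = ((13*0 - 1*1) - 293)*1 = ((0 - 1) - 293)*1 = (-1 - 293)*1 = -294*1 = -294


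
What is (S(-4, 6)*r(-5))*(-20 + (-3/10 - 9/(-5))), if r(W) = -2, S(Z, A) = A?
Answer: 222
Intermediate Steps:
(S(-4, 6)*r(-5))*(-20 + (-3/10 - 9/(-5))) = (6*(-2))*(-20 + (-3/10 - 9/(-5))) = -12*(-20 + (-3*1/10 - 9*(-1/5))) = -12*(-20 + (-3/10 + 9/5)) = -12*(-20 + 3/2) = -12*(-37/2) = 222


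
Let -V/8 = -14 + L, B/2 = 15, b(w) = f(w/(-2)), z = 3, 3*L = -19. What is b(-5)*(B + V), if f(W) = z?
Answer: 578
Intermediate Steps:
L = -19/3 (L = (1/3)*(-19) = -19/3 ≈ -6.3333)
f(W) = 3
b(w) = 3
B = 30 (B = 2*15 = 30)
V = 488/3 (V = -8*(-14 - 19/3) = -8*(-61/3) = 488/3 ≈ 162.67)
b(-5)*(B + V) = 3*(30 + 488/3) = 3*(578/3) = 578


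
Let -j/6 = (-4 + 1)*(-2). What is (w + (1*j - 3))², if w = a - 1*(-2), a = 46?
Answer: 81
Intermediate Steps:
j = -36 (j = -6*(-4 + 1)*(-2) = -(-18)*(-2) = -6*6 = -36)
w = 48 (w = 46 - 1*(-2) = 46 + 2 = 48)
(w + (1*j - 3))² = (48 + (1*(-36) - 3))² = (48 + (-36 - 3))² = (48 - 39)² = 9² = 81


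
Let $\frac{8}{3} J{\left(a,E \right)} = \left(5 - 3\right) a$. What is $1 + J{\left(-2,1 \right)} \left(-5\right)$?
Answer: $\frac{17}{2} \approx 8.5$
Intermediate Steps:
$J{\left(a,E \right)} = \frac{3 a}{4}$ ($J{\left(a,E \right)} = \frac{3 \left(5 - 3\right) a}{8} = \frac{3 \cdot 2 a}{8} = \frac{3 a}{4}$)
$1 + J{\left(-2,1 \right)} \left(-5\right) = 1 + \frac{3}{4} \left(-2\right) \left(-5\right) = 1 - - \frac{15}{2} = 1 + \frac{15}{2} = \frac{17}{2}$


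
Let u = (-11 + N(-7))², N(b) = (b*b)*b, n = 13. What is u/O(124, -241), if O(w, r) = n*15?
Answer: 41772/65 ≈ 642.65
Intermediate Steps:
O(w, r) = 195 (O(w, r) = 13*15 = 195)
N(b) = b³ (N(b) = b²*b = b³)
u = 125316 (u = (-11 + (-7)³)² = (-11 - 343)² = (-354)² = 125316)
u/O(124, -241) = 125316/195 = 125316*(1/195) = 41772/65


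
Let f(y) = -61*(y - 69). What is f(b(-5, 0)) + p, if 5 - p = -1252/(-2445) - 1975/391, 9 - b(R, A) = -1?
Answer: 3449745323/955995 ≈ 3608.5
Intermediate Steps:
b(R, A) = 10 (b(R, A) = 9 - 1*(-1) = 9 + 1 = 10)
p = 9119318/955995 (p = 5 - (-1252/(-2445) - 1975/391) = 5 - (-1252*(-1/2445) - 1975*1/391) = 5 - (1252/2445 - 1975/391) = 5 - 1*(-4339343/955995) = 5 + 4339343/955995 = 9119318/955995 ≈ 9.5391)
f(y) = 4209 - 61*y (f(y) = -61*(-69 + y) = 4209 - 61*y)
f(b(-5, 0)) + p = (4209 - 61*10) + 9119318/955995 = (4209 - 610) + 9119318/955995 = 3599 + 9119318/955995 = 3449745323/955995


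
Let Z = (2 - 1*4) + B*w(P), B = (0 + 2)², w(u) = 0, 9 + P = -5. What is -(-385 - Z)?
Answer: 383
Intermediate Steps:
P = -14 (P = -9 - 5 = -14)
B = 4 (B = 2² = 4)
Z = -2 (Z = (2 - 1*4) + 4*0 = (2 - 4) + 0 = -2 + 0 = -2)
-(-385 - Z) = -(-385 - 1*(-2)) = -(-385 + 2) = -1*(-383) = 383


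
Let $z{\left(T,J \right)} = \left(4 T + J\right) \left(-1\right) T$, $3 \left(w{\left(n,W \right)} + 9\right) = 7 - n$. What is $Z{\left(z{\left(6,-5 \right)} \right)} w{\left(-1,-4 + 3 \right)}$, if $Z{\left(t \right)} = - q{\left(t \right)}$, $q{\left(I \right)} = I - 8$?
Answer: $- \frac{2318}{3} \approx -772.67$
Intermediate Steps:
$q{\left(I \right)} = -8 + I$ ($q{\left(I \right)} = I - 8 = -8 + I$)
$w{\left(n,W \right)} = - \frac{20}{3} - \frac{n}{3}$ ($w{\left(n,W \right)} = -9 + \frac{7 - n}{3} = -9 - \left(- \frac{7}{3} + \frac{n}{3}\right) = - \frac{20}{3} - \frac{n}{3}$)
$z{\left(T,J \right)} = T \left(- J - 4 T\right)$ ($z{\left(T,J \right)} = \left(J + 4 T\right) \left(-1\right) T = \left(- J - 4 T\right) T = T \left(- J - 4 T\right)$)
$Z{\left(t \right)} = 8 - t$ ($Z{\left(t \right)} = - (-8 + t) = 8 - t$)
$Z{\left(z{\left(6,-5 \right)} \right)} w{\left(-1,-4 + 3 \right)} = \left(8 - \left(-1\right) 6 \left(-5 + 4 \cdot 6\right)\right) \left(- \frac{20}{3} - - \frac{1}{3}\right) = \left(8 - \left(-1\right) 6 \left(-5 + 24\right)\right) \left(- \frac{20}{3} + \frac{1}{3}\right) = \left(8 - \left(-1\right) 6 \cdot 19\right) \left(- \frac{19}{3}\right) = \left(8 - -114\right) \left(- \frac{19}{3}\right) = \left(8 + 114\right) \left(- \frac{19}{3}\right) = 122 \left(- \frac{19}{3}\right) = - \frac{2318}{3}$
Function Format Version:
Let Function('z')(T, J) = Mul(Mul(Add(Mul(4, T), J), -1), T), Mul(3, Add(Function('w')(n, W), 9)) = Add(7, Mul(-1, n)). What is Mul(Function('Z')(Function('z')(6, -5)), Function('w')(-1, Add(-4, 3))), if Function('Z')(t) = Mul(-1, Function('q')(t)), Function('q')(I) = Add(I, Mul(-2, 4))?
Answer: Rational(-2318, 3) ≈ -772.67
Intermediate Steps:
Function('q')(I) = Add(-8, I) (Function('q')(I) = Add(I, -8) = Add(-8, I))
Function('w')(n, W) = Add(Rational(-20, 3), Mul(Rational(-1, 3), n)) (Function('w')(n, W) = Add(-9, Mul(Rational(1, 3), Add(7, Mul(-1, n)))) = Add(-9, Add(Rational(7, 3), Mul(Rational(-1, 3), n))) = Add(Rational(-20, 3), Mul(Rational(-1, 3), n)))
Function('z')(T, J) = Mul(T, Add(Mul(-1, J), Mul(-4, T))) (Function('z')(T, J) = Mul(Mul(Add(J, Mul(4, T)), -1), T) = Mul(Add(Mul(-1, J), Mul(-4, T)), T) = Mul(T, Add(Mul(-1, J), Mul(-4, T))))
Function('Z')(t) = Add(8, Mul(-1, t)) (Function('Z')(t) = Mul(-1, Add(-8, t)) = Add(8, Mul(-1, t)))
Mul(Function('Z')(Function('z')(6, -5)), Function('w')(-1, Add(-4, 3))) = Mul(Add(8, Mul(-1, Mul(-1, 6, Add(-5, Mul(4, 6))))), Add(Rational(-20, 3), Mul(Rational(-1, 3), -1))) = Mul(Add(8, Mul(-1, Mul(-1, 6, Add(-5, 24)))), Add(Rational(-20, 3), Rational(1, 3))) = Mul(Add(8, Mul(-1, Mul(-1, 6, 19))), Rational(-19, 3)) = Mul(Add(8, Mul(-1, -114)), Rational(-19, 3)) = Mul(Add(8, 114), Rational(-19, 3)) = Mul(122, Rational(-19, 3)) = Rational(-2318, 3)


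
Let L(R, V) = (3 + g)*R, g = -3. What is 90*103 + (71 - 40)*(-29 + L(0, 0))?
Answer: 8371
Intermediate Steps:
L(R, V) = 0 (L(R, V) = (3 - 3)*R = 0*R = 0)
90*103 + (71 - 40)*(-29 + L(0, 0)) = 90*103 + (71 - 40)*(-29 + 0) = 9270 + 31*(-29) = 9270 - 899 = 8371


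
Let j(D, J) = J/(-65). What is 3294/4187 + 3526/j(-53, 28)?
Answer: -479763149/58618 ≈ -8184.6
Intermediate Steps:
j(D, J) = -J/65 (j(D, J) = J*(-1/65) = -J/65)
3294/4187 + 3526/j(-53, 28) = 3294/4187 + 3526/((-1/65*28)) = 3294*(1/4187) + 3526/(-28/65) = 3294/4187 + 3526*(-65/28) = 3294/4187 - 114595/14 = -479763149/58618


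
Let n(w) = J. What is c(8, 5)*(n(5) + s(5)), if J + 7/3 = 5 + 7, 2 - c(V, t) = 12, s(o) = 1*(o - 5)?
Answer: -290/3 ≈ -96.667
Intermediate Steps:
s(o) = -5 + o (s(o) = 1*(-5 + o) = -5 + o)
c(V, t) = -10 (c(V, t) = 2 - 1*12 = 2 - 12 = -10)
J = 29/3 (J = -7/3 + (5 + 7) = -7/3 + 12 = 29/3 ≈ 9.6667)
n(w) = 29/3
c(8, 5)*(n(5) + s(5)) = -10*(29/3 + (-5 + 5)) = -10*(29/3 + 0) = -10*29/3 = -290/3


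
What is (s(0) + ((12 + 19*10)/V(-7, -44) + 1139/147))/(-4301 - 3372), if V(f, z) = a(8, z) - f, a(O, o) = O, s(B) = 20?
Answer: -30293/5639655 ≈ -0.0053714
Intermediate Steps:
V(f, z) = 8 - f
(s(0) + ((12 + 19*10)/V(-7, -44) + 1139/147))/(-4301 - 3372) = (20 + ((12 + 19*10)/(8 - 1*(-7)) + 1139/147))/(-4301 - 3372) = (20 + ((12 + 190)/(8 + 7) + 1139*(1/147)))/(-7673) = (20 + (202/15 + 1139/147))*(-1/7673) = (20 + 15593/735)*(-1/7673) = (30293/735)*(-1/7673) = -30293/5639655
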